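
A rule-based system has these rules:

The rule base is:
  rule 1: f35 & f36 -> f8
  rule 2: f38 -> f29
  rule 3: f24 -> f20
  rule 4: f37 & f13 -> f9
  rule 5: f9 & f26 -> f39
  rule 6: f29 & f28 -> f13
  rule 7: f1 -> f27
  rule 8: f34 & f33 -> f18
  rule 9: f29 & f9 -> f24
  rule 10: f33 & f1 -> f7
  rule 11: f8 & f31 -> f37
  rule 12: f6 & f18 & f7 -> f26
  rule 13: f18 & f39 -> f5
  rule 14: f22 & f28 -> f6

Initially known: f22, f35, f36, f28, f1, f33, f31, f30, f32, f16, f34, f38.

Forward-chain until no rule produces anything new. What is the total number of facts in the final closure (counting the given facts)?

26

[1] rule 1 [f35 & f36 -> f8]; rule 2 [f38 -> f29]; rule 7 [f1 -> f27]; rule 8 [f34 & f33 -> f18]; rule 10 [f33 & f1 -> f7]; rule 14 [f22 & f28 -> f6]. ⇒ new: f8, f29, f27, f18, f7, f6.
[2] rule 6 [f29 & f28 -> f13]; rule 11 [f8 & f31 -> f37]; rule 12 [f6 & f18 & f7 -> f26]. ⇒ new: f13, f37, f26.
[3] rule 4 [f37 & f13 -> f9]. ⇒ new: f9.
[4] rule 5 [f9 & f26 -> f39]; rule 9 [f29 & f9 -> f24]. ⇒ new: f39, f24.
[5] rule 3 [f24 -> f20]; rule 13 [f18 & f39 -> f5]. ⇒ new: f20, f5.
Closure: {f1, f13, f16, f18, f20, f22, f24, f26, f27, f28, f29, f30, f31, f32, f33, f34, f35, f36, f37, f38, f39, f5, f6, f7, f8, f9} — 26 facts.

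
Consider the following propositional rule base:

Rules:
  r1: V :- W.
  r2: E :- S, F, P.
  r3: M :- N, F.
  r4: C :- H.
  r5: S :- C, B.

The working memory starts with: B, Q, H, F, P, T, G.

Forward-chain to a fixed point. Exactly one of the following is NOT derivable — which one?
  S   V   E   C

Round 1: r4 [C :- H.]. Adds C.
Round 2: r5 [S :- C, B.]. Adds S.
Round 3: r2 [E :- S, F, P.]. Adds E.
Derived: S (round 2), C (round 1), E (round 3). V never appears in any round.

V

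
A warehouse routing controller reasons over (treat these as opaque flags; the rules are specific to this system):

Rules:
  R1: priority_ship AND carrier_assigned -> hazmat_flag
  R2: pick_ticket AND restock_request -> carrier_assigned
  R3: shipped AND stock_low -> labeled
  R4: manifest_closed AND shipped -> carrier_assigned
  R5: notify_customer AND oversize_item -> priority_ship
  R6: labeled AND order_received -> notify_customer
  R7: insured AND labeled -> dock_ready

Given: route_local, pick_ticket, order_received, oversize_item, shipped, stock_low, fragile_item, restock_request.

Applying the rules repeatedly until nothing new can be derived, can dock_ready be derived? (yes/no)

Round 1 — R2, R3, derive carrier_assigned, labeled.
Round 2 — R6, derive notify_customer.
Round 3 — R5, derive priority_ship.
Round 4 — R1, derive hazmat_flag.
Fixed point reached. dock_ready is concluded only by R7; R7 needs insured (never derived).

no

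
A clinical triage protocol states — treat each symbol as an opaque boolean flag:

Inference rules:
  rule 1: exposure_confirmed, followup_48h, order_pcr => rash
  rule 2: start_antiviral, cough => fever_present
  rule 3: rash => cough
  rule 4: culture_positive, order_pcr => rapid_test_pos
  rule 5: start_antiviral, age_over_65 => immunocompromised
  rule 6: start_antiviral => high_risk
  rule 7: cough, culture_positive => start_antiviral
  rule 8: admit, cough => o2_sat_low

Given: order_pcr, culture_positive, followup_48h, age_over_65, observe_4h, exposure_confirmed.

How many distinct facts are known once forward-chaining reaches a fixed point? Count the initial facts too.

13

Round 1 — rule 1, rule 4, derive rash, rapid_test_pos.
Round 2 — rule 3, derive cough.
Round 3 — rule 7, derive start_antiviral.
Round 4 — rule 2, rule 5, rule 6, derive fever_present, immunocompromised, high_risk.
Closure: {age_over_65, cough, culture_positive, exposure_confirmed, fever_present, followup_48h, high_risk, immunocompromised, observe_4h, order_pcr, rapid_test_pos, rash, start_antiviral} — 13 facts.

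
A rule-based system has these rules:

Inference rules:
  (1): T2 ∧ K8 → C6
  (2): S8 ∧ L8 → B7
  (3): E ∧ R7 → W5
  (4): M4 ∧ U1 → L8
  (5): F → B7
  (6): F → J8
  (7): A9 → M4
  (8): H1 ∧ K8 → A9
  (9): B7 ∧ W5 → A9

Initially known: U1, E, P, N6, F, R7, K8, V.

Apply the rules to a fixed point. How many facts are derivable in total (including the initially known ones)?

14

Round 1 — (3), (5), (6), derive W5, B7, J8.
Round 2 — (9), derive A9.
Round 3 — (7), derive M4.
Round 4 — (4), derive L8.
Closure: {A9, B7, E, F, J8, K8, L8, M4, N6, P, R7, U1, V, W5} — 14 facts.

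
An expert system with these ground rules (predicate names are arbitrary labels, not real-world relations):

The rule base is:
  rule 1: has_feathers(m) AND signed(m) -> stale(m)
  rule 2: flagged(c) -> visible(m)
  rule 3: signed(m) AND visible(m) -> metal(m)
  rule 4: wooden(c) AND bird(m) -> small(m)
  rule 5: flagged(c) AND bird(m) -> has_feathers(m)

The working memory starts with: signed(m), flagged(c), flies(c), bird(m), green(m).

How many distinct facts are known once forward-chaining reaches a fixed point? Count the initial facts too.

9

Round 1: rule 2 [flagged(c) -> visible(m)]; rule 5 [flagged(c) AND bird(m) -> has_feathers(m)]. Adds visible(m), has_feathers(m).
Round 2: rule 1 [has_feathers(m) AND signed(m) -> stale(m)]; rule 3 [signed(m) AND visible(m) -> metal(m)]. Adds stale(m), metal(m).
Closure: {bird(m), flagged(c), flies(c), green(m), has_feathers(m), metal(m), signed(m), stale(m), visible(m)} — 9 facts.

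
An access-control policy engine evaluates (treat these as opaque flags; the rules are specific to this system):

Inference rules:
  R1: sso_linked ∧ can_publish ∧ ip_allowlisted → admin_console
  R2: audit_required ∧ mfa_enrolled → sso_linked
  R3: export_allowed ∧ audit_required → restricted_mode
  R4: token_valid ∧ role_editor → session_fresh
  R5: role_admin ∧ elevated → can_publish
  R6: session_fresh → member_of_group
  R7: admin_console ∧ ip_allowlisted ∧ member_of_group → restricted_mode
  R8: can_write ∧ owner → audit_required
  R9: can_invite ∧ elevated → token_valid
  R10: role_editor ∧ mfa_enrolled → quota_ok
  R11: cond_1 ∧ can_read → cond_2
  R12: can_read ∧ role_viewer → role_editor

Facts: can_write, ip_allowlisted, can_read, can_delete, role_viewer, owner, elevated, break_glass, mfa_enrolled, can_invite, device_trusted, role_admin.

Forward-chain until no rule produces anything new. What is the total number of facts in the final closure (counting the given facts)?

Round 1: R5 [role_admin ∧ elevated → can_publish]; R8 [can_write ∧ owner → audit_required]; R9 [can_invite ∧ elevated → token_valid]; R12 [can_read ∧ role_viewer → role_editor]. New: can_publish, audit_required, token_valid, role_editor.
Round 2: R2 [audit_required ∧ mfa_enrolled → sso_linked]; R4 [token_valid ∧ role_editor → session_fresh]; R10 [role_editor ∧ mfa_enrolled → quota_ok]. New: sso_linked, session_fresh, quota_ok.
Round 3: R1 [sso_linked ∧ can_publish ∧ ip_allowlisted → admin_console]; R6 [session_fresh → member_of_group]. New: admin_console, member_of_group.
Round 4: R7 [admin_console ∧ ip_allowlisted ∧ member_of_group → restricted_mode]. New: restricted_mode.
Closure: {admin_console, audit_required, break_glass, can_delete, can_invite, can_publish, can_read, can_write, device_trusted, elevated, ip_allowlisted, member_of_group, mfa_enrolled, owner, quota_ok, restricted_mode, role_admin, role_editor, role_viewer, session_fresh, sso_linked, token_valid} — 22 facts.

22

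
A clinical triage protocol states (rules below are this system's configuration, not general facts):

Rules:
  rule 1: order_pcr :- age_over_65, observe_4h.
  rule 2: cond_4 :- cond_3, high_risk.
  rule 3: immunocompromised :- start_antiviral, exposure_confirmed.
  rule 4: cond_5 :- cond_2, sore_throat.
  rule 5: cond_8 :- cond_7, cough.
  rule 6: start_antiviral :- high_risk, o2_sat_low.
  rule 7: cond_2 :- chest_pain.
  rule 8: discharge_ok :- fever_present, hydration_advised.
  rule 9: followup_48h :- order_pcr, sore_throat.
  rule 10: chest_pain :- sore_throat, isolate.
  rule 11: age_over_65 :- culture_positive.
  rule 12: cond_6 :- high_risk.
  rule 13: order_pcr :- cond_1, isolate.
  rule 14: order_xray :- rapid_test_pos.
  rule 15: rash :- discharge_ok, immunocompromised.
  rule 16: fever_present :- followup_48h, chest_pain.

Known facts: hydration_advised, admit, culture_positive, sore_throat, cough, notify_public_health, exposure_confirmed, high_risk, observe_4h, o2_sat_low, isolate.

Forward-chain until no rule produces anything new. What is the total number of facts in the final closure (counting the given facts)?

Round 1 — rule 6, rule 10, rule 11, rule 12, derive start_antiviral, chest_pain, age_over_65, cond_6.
Round 2 — rule 1, rule 3, rule 7, derive order_pcr, immunocompromised, cond_2.
Round 3 — rule 4, rule 9, derive cond_5, followup_48h.
Round 4 — rule 16, derive fever_present.
Round 5 — rule 8, derive discharge_ok.
Round 6 — rule 15, derive rash.
Closure: {admit, age_over_65, chest_pain, cond_2, cond_5, cond_6, cough, culture_positive, discharge_ok, exposure_confirmed, fever_present, followup_48h, high_risk, hydration_advised, immunocompromised, isolate, notify_public_health, o2_sat_low, observe_4h, order_pcr, rash, sore_throat, start_antiviral} — 23 facts.

23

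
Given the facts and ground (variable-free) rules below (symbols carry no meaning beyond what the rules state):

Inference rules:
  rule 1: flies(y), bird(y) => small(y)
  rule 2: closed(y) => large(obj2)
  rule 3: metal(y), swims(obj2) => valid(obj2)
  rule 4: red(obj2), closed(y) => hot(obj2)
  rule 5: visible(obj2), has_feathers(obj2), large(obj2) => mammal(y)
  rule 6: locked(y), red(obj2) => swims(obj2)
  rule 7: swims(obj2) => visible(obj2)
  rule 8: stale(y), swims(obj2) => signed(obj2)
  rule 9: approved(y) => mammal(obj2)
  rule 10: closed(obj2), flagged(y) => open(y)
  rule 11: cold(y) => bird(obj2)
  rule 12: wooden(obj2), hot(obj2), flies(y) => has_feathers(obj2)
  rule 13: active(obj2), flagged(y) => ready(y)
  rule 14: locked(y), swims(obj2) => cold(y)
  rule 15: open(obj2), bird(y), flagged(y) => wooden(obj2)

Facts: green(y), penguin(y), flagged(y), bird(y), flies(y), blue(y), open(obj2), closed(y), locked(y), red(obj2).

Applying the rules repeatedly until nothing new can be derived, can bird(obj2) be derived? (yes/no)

yes

Round 1 — rule 1, rule 2, rule 4, rule 6, rule 15, derive small(y), large(obj2), hot(obj2), swims(obj2), wooden(obj2).
Round 2 — rule 7, rule 12, rule 14, derive visible(obj2), has_feathers(obj2), cold(y).
Round 3 — rule 5, rule 11, derive mammal(y), bird(obj2).
bird(obj2) appears in round 3, so it is derivable.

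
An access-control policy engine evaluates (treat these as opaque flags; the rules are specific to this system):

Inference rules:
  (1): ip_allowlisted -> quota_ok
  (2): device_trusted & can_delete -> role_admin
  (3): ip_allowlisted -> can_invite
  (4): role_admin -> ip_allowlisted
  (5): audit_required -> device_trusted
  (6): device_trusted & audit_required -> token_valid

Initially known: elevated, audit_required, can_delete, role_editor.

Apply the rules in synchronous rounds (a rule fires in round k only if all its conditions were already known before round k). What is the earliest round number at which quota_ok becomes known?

4

Round 1: (5) [audit_required -> device_trusted]. Adds device_trusted.
Round 2: (2) [device_trusted & can_delete -> role_admin]; (6) [device_trusted & audit_required -> token_valid]. Adds role_admin, token_valid.
Round 3: (4) [role_admin -> ip_allowlisted]. Adds ip_allowlisted.
Round 4: (1) [ip_allowlisted -> quota_ok]; (3) [ip_allowlisted -> can_invite]. Adds quota_ok, can_invite.
quota_ok first appears in round 4.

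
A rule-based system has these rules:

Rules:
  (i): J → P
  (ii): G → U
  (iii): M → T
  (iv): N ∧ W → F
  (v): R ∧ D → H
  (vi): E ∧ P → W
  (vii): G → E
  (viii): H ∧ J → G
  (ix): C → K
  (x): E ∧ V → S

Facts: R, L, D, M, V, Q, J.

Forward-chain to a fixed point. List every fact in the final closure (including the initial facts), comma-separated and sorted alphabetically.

D, E, G, H, J, L, M, P, Q, R, S, T, U, V, W

Round 1: (i) [J → P]; (iii) [M → T]; (v) [R ∧ D → H]. Adds P, T, H.
Round 2: (viii) [H ∧ J → G]. Adds G.
Round 3: (ii) [G → U]; (vii) [G → E]. Adds U, E.
Round 4: (vi) [E ∧ P → W]; (x) [E ∧ V → S]. Adds W, S.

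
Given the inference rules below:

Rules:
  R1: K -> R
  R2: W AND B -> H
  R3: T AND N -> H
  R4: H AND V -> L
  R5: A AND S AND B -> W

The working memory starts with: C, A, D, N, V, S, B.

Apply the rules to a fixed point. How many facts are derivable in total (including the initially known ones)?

Round 1 — R5, derive W.
Round 2 — R2, derive H.
Round 3 — R4, derive L.
Closure: {A, B, C, D, H, L, N, S, V, W} — 10 facts.

10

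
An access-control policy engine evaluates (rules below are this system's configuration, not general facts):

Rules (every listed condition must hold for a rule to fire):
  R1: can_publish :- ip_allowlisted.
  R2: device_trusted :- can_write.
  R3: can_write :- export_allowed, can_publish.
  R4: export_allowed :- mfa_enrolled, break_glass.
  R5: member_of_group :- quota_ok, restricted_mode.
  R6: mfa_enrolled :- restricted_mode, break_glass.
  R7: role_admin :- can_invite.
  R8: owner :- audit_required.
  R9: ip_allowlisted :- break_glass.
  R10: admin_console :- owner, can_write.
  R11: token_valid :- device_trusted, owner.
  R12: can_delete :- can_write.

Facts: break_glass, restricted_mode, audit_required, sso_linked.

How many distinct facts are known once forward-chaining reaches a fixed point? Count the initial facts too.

14

Round 1 — R6, R8, R9, derive mfa_enrolled, owner, ip_allowlisted.
Round 2 — R1, R4, derive can_publish, export_allowed.
Round 3 — R3, derive can_write.
Round 4 — R2, R10, R12, derive device_trusted, admin_console, can_delete.
Round 5 — R11, derive token_valid.
Closure: {admin_console, audit_required, break_glass, can_delete, can_publish, can_write, device_trusted, export_allowed, ip_allowlisted, mfa_enrolled, owner, restricted_mode, sso_linked, token_valid} — 14 facts.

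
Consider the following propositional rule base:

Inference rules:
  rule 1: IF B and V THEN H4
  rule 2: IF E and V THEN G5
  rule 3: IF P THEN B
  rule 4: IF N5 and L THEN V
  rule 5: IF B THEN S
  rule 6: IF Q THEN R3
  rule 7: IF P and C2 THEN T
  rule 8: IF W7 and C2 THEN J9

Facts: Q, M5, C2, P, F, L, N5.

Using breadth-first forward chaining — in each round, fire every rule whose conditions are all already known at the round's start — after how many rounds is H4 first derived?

2

Round 1 fires rule 3, rule 4, rule 6, rule 7, giving B, V, R3, T.
Round 2 fires rule 1, rule 5, giving H4, S.
H4 first appears in round 2.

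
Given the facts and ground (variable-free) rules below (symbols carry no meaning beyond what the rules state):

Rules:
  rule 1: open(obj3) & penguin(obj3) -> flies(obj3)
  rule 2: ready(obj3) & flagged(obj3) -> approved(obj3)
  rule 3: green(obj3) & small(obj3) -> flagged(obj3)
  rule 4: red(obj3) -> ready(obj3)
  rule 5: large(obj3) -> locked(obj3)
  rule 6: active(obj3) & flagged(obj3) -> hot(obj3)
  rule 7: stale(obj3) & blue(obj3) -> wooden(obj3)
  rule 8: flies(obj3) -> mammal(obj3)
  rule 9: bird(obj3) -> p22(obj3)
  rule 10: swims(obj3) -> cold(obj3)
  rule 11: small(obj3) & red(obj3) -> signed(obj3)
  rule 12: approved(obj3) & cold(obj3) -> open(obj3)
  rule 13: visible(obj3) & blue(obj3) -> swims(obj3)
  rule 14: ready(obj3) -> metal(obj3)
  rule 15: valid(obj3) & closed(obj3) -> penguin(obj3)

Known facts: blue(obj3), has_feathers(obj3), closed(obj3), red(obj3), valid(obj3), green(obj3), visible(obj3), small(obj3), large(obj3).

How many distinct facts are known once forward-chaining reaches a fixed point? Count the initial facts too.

Round 1: rule 3 [green(obj3) & small(obj3) -> flagged(obj3)]; rule 4 [red(obj3) -> ready(obj3)]; rule 5 [large(obj3) -> locked(obj3)]; rule 11 [small(obj3) & red(obj3) -> signed(obj3)]; rule 13 [visible(obj3) & blue(obj3) -> swims(obj3)]; rule 15 [valid(obj3) & closed(obj3) -> penguin(obj3)]. Adds flagged(obj3), ready(obj3), locked(obj3), signed(obj3), swims(obj3), penguin(obj3).
Round 2: rule 2 [ready(obj3) & flagged(obj3) -> approved(obj3)]; rule 10 [swims(obj3) -> cold(obj3)]; rule 14 [ready(obj3) -> metal(obj3)]. Adds approved(obj3), cold(obj3), metal(obj3).
Round 3: rule 12 [approved(obj3) & cold(obj3) -> open(obj3)]. Adds open(obj3).
Round 4: rule 1 [open(obj3) & penguin(obj3) -> flies(obj3)]. Adds flies(obj3).
Round 5: rule 8 [flies(obj3) -> mammal(obj3)]. Adds mammal(obj3).
Closure: {approved(obj3), blue(obj3), closed(obj3), cold(obj3), flagged(obj3), flies(obj3), green(obj3), has_feathers(obj3), large(obj3), locked(obj3), mammal(obj3), metal(obj3), open(obj3), penguin(obj3), ready(obj3), red(obj3), signed(obj3), small(obj3), swims(obj3), valid(obj3), visible(obj3)} — 21 facts.

21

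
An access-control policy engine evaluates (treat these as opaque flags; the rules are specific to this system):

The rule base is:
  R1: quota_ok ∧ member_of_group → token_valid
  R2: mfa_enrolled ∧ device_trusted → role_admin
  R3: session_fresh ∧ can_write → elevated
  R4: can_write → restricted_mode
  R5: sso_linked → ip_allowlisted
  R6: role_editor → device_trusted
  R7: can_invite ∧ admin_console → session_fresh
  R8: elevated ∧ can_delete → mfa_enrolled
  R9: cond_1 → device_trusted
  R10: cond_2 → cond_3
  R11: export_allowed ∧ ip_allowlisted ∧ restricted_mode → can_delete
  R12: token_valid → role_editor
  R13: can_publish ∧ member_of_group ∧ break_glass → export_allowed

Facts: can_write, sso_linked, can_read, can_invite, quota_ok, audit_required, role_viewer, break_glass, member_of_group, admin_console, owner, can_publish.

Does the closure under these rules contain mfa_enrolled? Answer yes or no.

yes

Round 1 fires R1, R4, R5, R7, R13, giving token_valid, restricted_mode, ip_allowlisted, session_fresh, export_allowed.
Round 2 fires R3, R11, R12, giving elevated, can_delete, role_editor.
Round 3 fires R6, R8, giving device_trusted, mfa_enrolled.
Round 4 fires R2, giving role_admin.
mfa_enrolled appears in round 3, so it is derivable.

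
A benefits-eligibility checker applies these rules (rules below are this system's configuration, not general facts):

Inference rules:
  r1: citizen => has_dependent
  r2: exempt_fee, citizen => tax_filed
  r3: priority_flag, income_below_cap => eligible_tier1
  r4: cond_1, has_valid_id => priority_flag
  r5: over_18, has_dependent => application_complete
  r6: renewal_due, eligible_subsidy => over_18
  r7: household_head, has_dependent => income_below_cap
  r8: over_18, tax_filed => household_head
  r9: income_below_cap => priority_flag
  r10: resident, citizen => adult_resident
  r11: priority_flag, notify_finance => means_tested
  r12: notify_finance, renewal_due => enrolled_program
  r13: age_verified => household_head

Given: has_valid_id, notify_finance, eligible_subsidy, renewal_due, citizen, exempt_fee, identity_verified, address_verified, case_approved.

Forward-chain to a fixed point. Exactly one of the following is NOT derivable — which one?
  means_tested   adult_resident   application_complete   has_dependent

Round 1: r1 [citizen => has_dependent]; r2 [exempt_fee, citizen => tax_filed]; r6 [renewal_due, eligible_subsidy => over_18]; r12 [notify_finance, renewal_due => enrolled_program]. Adds has_dependent, tax_filed, over_18, enrolled_program.
Round 2: r5 [over_18, has_dependent => application_complete]; r8 [over_18, tax_filed => household_head]. Adds application_complete, household_head.
Round 3: r7 [household_head, has_dependent => income_below_cap]. Adds income_below_cap.
Round 4: r9 [income_below_cap => priority_flag]. Adds priority_flag.
Round 5: r3 [priority_flag, income_below_cap => eligible_tier1]; r11 [priority_flag, notify_finance => means_tested]. Adds eligible_tier1, means_tested.
Derived: application_complete (round 2), has_dependent (round 1), means_tested (round 5). adult_resident never appears in any round.

adult_resident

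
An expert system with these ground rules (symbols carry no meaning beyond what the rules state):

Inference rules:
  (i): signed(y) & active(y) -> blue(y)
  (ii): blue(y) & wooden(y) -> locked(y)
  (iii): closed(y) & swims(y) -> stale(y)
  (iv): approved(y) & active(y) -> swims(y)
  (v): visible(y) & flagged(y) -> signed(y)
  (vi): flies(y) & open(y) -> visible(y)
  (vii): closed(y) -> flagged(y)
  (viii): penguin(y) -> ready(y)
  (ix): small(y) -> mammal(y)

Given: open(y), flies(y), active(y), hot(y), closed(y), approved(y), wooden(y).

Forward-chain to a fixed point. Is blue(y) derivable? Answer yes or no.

yes

Round 1 — (iv), (vi), (vii), derive swims(y), visible(y), flagged(y).
Round 2 — (iii), (v), derive stale(y), signed(y).
Round 3 — (i), derive blue(y).
Round 4 — (ii), derive locked(y).
blue(y) appears in round 3, so it is derivable.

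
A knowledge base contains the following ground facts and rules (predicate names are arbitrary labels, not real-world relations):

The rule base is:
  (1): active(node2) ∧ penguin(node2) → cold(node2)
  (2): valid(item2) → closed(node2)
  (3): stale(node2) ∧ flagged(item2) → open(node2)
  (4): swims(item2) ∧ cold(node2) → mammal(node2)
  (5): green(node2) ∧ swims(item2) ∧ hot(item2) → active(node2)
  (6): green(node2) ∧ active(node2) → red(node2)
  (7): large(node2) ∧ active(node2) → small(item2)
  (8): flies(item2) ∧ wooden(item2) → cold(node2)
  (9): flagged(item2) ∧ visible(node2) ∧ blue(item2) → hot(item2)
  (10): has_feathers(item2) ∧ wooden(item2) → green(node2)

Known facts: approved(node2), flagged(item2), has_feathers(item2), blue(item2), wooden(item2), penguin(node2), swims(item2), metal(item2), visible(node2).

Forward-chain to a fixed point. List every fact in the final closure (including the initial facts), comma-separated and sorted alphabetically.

Round 1: (9) [flagged(item2) ∧ visible(node2) ∧ blue(item2) → hot(item2)]; (10) [has_feathers(item2) ∧ wooden(item2) → green(node2)]. Adds hot(item2), green(node2).
Round 2: (5) [green(node2) ∧ swims(item2) ∧ hot(item2) → active(node2)]. Adds active(node2).
Round 3: (1) [active(node2) ∧ penguin(node2) → cold(node2)]; (6) [green(node2) ∧ active(node2) → red(node2)]. Adds cold(node2), red(node2).
Round 4: (4) [swims(item2) ∧ cold(node2) → mammal(node2)]. Adds mammal(node2).

active(node2), approved(node2), blue(item2), cold(node2), flagged(item2), green(node2), has_feathers(item2), hot(item2), mammal(node2), metal(item2), penguin(node2), red(node2), swims(item2), visible(node2), wooden(item2)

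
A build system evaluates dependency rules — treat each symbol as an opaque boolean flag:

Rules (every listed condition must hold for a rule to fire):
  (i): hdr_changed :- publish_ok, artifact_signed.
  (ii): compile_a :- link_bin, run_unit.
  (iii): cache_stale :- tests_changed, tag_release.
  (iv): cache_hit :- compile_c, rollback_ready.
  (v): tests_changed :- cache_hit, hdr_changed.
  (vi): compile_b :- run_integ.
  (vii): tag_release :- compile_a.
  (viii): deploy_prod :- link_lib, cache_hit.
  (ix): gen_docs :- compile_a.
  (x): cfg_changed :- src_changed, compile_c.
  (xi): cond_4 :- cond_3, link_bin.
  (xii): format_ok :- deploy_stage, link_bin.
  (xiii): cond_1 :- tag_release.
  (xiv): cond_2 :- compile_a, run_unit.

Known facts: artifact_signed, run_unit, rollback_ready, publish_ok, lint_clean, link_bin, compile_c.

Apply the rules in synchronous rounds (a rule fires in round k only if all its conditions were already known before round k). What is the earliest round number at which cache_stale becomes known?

3

[1] (i) [hdr_changed :- publish_ok, artifact_signed.]; (ii) [compile_a :- link_bin, run_unit.]; (iv) [cache_hit :- compile_c, rollback_ready.]. ⇒ new: hdr_changed, compile_a, cache_hit.
[2] (v) [tests_changed :- cache_hit, hdr_changed.]; (vii) [tag_release :- compile_a.]; (ix) [gen_docs :- compile_a.]; (xiv) [cond_2 :- compile_a, run_unit.]. ⇒ new: tests_changed, tag_release, gen_docs, cond_2.
[3] (iii) [cache_stale :- tests_changed, tag_release.]; (xiii) [cond_1 :- tag_release.]. ⇒ new: cache_stale, cond_1.
cache_stale first appears in round 3.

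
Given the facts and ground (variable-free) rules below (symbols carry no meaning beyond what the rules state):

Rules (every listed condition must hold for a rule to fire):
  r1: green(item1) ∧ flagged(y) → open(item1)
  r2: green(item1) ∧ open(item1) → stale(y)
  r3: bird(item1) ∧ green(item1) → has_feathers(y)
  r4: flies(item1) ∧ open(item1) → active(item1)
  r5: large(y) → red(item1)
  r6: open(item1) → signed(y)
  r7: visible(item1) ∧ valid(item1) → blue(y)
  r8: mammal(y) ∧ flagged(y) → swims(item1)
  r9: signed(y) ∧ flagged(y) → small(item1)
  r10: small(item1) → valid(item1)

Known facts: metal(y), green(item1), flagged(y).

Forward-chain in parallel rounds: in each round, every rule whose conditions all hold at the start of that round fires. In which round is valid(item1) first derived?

4

Round 1: r1 [green(item1) ∧ flagged(y) → open(item1)]. New: open(item1).
Round 2: r2 [green(item1) ∧ open(item1) → stale(y)]; r6 [open(item1) → signed(y)]. New: stale(y), signed(y).
Round 3: r9 [signed(y) ∧ flagged(y) → small(item1)]. New: small(item1).
Round 4: r10 [small(item1) → valid(item1)]. New: valid(item1).
valid(item1) first appears in round 4.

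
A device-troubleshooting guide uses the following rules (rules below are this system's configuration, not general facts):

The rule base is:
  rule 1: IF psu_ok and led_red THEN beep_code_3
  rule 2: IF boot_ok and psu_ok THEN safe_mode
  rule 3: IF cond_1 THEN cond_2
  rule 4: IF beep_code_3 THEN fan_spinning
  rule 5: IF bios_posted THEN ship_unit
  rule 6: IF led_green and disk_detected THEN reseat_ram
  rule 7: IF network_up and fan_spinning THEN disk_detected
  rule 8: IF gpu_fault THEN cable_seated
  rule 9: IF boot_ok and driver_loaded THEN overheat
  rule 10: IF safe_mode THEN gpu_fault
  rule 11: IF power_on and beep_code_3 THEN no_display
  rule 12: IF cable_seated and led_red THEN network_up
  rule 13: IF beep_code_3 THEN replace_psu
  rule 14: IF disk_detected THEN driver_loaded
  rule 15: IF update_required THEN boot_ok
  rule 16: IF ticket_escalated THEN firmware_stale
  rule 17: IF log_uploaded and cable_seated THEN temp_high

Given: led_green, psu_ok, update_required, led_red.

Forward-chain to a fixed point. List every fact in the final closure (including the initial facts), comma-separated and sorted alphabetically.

beep_code_3, boot_ok, cable_seated, disk_detected, driver_loaded, fan_spinning, gpu_fault, led_green, led_red, network_up, overheat, psu_ok, replace_psu, reseat_ram, safe_mode, update_required

Round 1 fires rule 1, rule 15, giving beep_code_3, boot_ok.
Round 2 fires rule 2, rule 4, rule 13, giving safe_mode, fan_spinning, replace_psu.
Round 3 fires rule 10, giving gpu_fault.
Round 4 fires rule 8, giving cable_seated.
Round 5 fires rule 12, giving network_up.
Round 6 fires rule 7, giving disk_detected.
Round 7 fires rule 6, rule 14, giving reseat_ram, driver_loaded.
Round 8 fires rule 9, giving overheat.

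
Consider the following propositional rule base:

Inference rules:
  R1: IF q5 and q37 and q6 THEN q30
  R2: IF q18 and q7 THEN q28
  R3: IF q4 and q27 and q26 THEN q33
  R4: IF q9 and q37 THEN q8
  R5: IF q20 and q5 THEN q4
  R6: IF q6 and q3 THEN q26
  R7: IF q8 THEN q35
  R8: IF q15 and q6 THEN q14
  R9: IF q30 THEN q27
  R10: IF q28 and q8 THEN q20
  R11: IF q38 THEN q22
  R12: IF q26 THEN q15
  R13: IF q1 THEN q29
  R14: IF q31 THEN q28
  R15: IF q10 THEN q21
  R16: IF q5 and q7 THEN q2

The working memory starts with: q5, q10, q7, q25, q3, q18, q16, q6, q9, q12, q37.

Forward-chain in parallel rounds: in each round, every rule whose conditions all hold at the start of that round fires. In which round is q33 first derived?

4

[1] R1 [IF q5 and q37 and q6 THEN q30]; R2 [IF q18 and q7 THEN q28]; R4 [IF q9 and q37 THEN q8]; R6 [IF q6 and q3 THEN q26]; R15 [IF q10 THEN q21]; R16 [IF q5 and q7 THEN q2]. ⇒ new: q30, q28, q8, q26, q21, q2.
[2] R7 [IF q8 THEN q35]; R9 [IF q30 THEN q27]; R10 [IF q28 and q8 THEN q20]; R12 [IF q26 THEN q15]. ⇒ new: q35, q27, q20, q15.
[3] R5 [IF q20 and q5 THEN q4]; R8 [IF q15 and q6 THEN q14]. ⇒ new: q4, q14.
[4] R3 [IF q4 and q27 and q26 THEN q33]. ⇒ new: q33.
q33 first appears in round 4.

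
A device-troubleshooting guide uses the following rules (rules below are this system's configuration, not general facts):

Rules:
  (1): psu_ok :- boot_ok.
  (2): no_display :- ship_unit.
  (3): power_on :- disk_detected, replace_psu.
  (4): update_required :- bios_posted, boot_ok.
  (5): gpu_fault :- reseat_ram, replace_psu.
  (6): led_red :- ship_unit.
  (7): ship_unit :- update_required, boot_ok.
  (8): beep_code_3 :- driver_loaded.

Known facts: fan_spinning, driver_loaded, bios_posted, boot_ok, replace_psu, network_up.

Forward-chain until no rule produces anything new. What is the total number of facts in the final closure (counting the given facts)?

[1] (1) [psu_ok :- boot_ok.]; (4) [update_required :- bios_posted, boot_ok.]; (8) [beep_code_3 :- driver_loaded.]. ⇒ new: psu_ok, update_required, beep_code_3.
[2] (7) [ship_unit :- update_required, boot_ok.]. ⇒ new: ship_unit.
[3] (2) [no_display :- ship_unit.]; (6) [led_red :- ship_unit.]. ⇒ new: no_display, led_red.
Closure: {beep_code_3, bios_posted, boot_ok, driver_loaded, fan_spinning, led_red, network_up, no_display, psu_ok, replace_psu, ship_unit, update_required} — 12 facts.

12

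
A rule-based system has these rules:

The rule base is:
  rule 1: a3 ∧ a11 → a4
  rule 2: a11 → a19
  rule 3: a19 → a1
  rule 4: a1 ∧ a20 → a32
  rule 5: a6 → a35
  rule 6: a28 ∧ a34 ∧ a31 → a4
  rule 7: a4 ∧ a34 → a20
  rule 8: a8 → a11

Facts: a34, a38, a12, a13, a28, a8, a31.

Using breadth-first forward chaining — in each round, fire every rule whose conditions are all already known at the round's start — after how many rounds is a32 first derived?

4

Round 1 fires rule 6, rule 8, giving a4, a11.
Round 2 fires rule 2, rule 7, giving a19, a20.
Round 3 fires rule 3, giving a1.
Round 4 fires rule 4, giving a32.
a32 first appears in round 4.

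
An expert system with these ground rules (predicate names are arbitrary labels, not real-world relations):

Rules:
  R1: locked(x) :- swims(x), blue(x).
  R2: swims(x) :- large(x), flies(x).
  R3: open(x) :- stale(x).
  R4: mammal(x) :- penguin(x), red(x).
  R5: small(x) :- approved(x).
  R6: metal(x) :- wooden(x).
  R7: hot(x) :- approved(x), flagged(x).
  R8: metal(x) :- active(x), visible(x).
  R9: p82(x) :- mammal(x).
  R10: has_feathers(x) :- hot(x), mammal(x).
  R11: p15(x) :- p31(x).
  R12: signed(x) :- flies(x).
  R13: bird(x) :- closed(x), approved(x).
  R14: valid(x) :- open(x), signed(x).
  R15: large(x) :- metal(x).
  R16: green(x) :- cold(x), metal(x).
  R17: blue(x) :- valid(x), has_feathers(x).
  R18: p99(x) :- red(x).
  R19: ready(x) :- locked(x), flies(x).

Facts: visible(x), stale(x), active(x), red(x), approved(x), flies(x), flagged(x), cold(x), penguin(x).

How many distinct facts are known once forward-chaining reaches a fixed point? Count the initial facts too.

Round 1 — R3, R4, R5, R7, R8, R12, R18, derive open(x), mammal(x), small(x), hot(x), metal(x), signed(x), p99(x).
Round 2 — R9, R10, R14, R15, R16, derive p82(x), has_feathers(x), valid(x), large(x), green(x).
Round 3 — R2, R17, derive swims(x), blue(x).
Round 4 — R1, derive locked(x).
Round 5 — R19, derive ready(x).
Closure: {active(x), approved(x), blue(x), cold(x), flagged(x), flies(x), green(x), has_feathers(x), hot(x), large(x), locked(x), mammal(x), metal(x), open(x), p82(x), p99(x), penguin(x), ready(x), red(x), signed(x), small(x), stale(x), swims(x), valid(x), visible(x)} — 25 facts.

25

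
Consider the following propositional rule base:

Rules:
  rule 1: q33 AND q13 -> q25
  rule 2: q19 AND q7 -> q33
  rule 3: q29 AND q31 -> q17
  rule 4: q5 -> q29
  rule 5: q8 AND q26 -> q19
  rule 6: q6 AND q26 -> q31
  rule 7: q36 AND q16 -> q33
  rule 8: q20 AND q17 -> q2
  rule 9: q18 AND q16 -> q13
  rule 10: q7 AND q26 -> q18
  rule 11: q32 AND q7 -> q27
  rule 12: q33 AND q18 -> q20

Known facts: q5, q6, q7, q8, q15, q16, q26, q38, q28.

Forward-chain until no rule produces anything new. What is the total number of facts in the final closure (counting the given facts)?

19

Round 1 fires rule 4, rule 5, rule 6, rule 10, giving q29, q19, q31, q18.
Round 2 fires rule 2, rule 3, rule 9, giving q33, q17, q13.
Round 3 fires rule 1, rule 12, giving q25, q20.
Round 4 fires rule 8, giving q2.
Closure: {q13, q15, q16, q17, q18, q19, q2, q20, q25, q26, q28, q29, q31, q33, q38, q5, q6, q7, q8} — 19 facts.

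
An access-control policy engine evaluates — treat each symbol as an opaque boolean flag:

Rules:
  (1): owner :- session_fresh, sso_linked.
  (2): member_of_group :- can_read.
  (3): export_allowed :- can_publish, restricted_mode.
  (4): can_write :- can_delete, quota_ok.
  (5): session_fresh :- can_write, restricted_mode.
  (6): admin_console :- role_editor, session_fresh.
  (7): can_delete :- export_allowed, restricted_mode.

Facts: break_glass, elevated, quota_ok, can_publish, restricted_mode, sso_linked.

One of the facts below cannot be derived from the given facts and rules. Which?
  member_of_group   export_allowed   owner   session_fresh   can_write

Round 1: (3) [export_allowed :- can_publish, restricted_mode.]. New: export_allowed.
Round 2: (7) [can_delete :- export_allowed, restricted_mode.]. New: can_delete.
Round 3: (4) [can_write :- can_delete, quota_ok.]. New: can_write.
Round 4: (5) [session_fresh :- can_write, restricted_mode.]. New: session_fresh.
Round 5: (1) [owner :- session_fresh, sso_linked.]. New: owner.
Derived: can_write (round 3), export_allowed (round 1), session_fresh (round 4), owner (round 5). member_of_group never appears in any round.

member_of_group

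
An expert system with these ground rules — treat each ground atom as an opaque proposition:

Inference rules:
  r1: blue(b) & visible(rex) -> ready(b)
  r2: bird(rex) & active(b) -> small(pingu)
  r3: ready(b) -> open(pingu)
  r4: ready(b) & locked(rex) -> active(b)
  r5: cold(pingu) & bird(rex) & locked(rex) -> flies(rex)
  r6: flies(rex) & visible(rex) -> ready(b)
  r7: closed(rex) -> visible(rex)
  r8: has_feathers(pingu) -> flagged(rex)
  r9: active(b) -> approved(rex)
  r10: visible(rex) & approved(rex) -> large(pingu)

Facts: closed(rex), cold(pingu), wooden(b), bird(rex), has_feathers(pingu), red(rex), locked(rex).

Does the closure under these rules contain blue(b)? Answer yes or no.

no

Round 1 fires r5, r7, r8, giving flies(rex), visible(rex), flagged(rex).
Round 2 fires r6, giving ready(b).
Round 3 fires r3, r4, giving open(pingu), active(b).
Round 4 fires r2, r9, giving small(pingu), approved(rex).
Round 5 fires r10, giving large(pingu).
Fixed point reached. No rule has blue(b) as a consequent, and it is not given.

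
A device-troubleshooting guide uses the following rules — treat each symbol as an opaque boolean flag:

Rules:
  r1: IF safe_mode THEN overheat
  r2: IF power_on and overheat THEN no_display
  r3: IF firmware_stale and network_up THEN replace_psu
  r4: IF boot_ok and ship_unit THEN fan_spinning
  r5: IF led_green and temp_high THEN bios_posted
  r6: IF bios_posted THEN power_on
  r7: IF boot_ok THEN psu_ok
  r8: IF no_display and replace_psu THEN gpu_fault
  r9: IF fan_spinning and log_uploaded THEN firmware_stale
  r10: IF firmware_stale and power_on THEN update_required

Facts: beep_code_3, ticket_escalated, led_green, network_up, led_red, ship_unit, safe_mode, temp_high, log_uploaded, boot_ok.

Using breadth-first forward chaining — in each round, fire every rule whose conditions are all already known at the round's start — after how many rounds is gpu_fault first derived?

4

Round 1: r1 [IF safe_mode THEN overheat]; r4 [IF boot_ok and ship_unit THEN fan_spinning]; r5 [IF led_green and temp_high THEN bios_posted]; r7 [IF boot_ok THEN psu_ok]. Adds overheat, fan_spinning, bios_posted, psu_ok.
Round 2: r6 [IF bios_posted THEN power_on]; r9 [IF fan_spinning and log_uploaded THEN firmware_stale]. Adds power_on, firmware_stale.
Round 3: r2 [IF power_on and overheat THEN no_display]; r3 [IF firmware_stale and network_up THEN replace_psu]; r10 [IF firmware_stale and power_on THEN update_required]. Adds no_display, replace_psu, update_required.
Round 4: r8 [IF no_display and replace_psu THEN gpu_fault]. Adds gpu_fault.
gpu_fault first appears in round 4.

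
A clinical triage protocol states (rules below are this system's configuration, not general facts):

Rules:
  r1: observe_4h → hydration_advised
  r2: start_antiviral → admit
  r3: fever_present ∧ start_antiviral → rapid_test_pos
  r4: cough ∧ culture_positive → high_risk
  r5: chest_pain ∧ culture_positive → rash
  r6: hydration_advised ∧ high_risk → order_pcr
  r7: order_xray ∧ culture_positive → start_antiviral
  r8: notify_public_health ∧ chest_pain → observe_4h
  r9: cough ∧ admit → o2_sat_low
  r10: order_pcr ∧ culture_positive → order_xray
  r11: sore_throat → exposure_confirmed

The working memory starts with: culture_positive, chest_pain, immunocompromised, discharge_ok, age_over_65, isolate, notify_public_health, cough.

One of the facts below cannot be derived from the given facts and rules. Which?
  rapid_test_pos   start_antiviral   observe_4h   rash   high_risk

rapid_test_pos

[1] r4 [cough ∧ culture_positive → high_risk]; r5 [chest_pain ∧ culture_positive → rash]; r8 [notify_public_health ∧ chest_pain → observe_4h]. ⇒ new: high_risk, rash, observe_4h.
[2] r1 [observe_4h → hydration_advised]. ⇒ new: hydration_advised.
[3] r6 [hydration_advised ∧ high_risk → order_pcr]. ⇒ new: order_pcr.
[4] r10 [order_pcr ∧ culture_positive → order_xray]. ⇒ new: order_xray.
[5] r7 [order_xray ∧ culture_positive → start_antiviral]. ⇒ new: start_antiviral.
[6] r2 [start_antiviral → admit]. ⇒ new: admit.
[7] r9 [cough ∧ admit → o2_sat_low]. ⇒ new: o2_sat_low.
Derived: high_risk (round 1), start_antiviral (round 5), rash (round 1), observe_4h (round 1). rapid_test_pos never appears in any round.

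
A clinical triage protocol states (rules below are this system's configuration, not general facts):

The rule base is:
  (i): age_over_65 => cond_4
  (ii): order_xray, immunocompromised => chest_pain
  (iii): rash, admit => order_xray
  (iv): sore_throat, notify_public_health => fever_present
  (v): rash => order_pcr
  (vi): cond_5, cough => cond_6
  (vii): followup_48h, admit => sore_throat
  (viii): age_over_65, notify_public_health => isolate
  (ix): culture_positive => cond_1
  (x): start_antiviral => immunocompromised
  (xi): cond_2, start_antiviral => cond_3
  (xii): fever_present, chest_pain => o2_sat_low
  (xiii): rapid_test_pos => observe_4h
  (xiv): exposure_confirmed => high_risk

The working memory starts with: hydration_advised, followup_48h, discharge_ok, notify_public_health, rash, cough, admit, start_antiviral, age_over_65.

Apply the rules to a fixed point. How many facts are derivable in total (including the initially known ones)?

Round 1 fires (i), (iii), (v), (vii), (viii), (x), giving cond_4, order_xray, order_pcr, sore_throat, isolate, immunocompromised.
Round 2 fires (ii), (iv), giving chest_pain, fever_present.
Round 3 fires (xii), giving o2_sat_low.
Closure: {admit, age_over_65, chest_pain, cond_4, cough, discharge_ok, fever_present, followup_48h, hydration_advised, immunocompromised, isolate, notify_public_health, o2_sat_low, order_pcr, order_xray, rash, sore_throat, start_antiviral} — 18 facts.

18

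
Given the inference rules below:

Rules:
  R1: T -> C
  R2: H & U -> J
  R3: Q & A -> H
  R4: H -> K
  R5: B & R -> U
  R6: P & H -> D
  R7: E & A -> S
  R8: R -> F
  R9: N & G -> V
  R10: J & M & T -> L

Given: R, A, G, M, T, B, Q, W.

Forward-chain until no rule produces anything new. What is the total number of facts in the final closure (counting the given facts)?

Round 1: R1 [T -> C]; R3 [Q & A -> H]; R5 [B & R -> U]; R8 [R -> F]. New: C, H, U, F.
Round 2: R2 [H & U -> J]; R4 [H -> K]. New: J, K.
Round 3: R10 [J & M & T -> L]. New: L.
Closure: {A, B, C, F, G, H, J, K, L, M, Q, R, T, U, W} — 15 facts.

15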